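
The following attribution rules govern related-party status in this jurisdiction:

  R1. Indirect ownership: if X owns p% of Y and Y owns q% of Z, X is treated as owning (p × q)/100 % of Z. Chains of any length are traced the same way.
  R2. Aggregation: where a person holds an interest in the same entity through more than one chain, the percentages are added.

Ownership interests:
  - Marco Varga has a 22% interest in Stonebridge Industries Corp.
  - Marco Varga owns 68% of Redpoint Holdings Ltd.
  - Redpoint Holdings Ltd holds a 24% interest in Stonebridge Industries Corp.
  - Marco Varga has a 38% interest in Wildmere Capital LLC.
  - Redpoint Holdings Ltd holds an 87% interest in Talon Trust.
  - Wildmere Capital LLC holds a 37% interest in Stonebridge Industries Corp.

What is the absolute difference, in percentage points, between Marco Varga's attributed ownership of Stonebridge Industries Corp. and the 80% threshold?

27.62

Chain via Redpoint Holdings Ltd (R1): 68% × 24% = 16.32% of Stonebridge Industries Corp.
Chain via Wildmere Capital LLC (R1): 38% × 37% = 14.06% of Stonebridge Industries Corp.
Direct interest in Stonebridge Industries Corp: 22%.
Aggregating (R2): 16.32% + 14.06% + 22% = 52.38%.
52.38% falls short of the 80% threshold by 27.62 percentage points.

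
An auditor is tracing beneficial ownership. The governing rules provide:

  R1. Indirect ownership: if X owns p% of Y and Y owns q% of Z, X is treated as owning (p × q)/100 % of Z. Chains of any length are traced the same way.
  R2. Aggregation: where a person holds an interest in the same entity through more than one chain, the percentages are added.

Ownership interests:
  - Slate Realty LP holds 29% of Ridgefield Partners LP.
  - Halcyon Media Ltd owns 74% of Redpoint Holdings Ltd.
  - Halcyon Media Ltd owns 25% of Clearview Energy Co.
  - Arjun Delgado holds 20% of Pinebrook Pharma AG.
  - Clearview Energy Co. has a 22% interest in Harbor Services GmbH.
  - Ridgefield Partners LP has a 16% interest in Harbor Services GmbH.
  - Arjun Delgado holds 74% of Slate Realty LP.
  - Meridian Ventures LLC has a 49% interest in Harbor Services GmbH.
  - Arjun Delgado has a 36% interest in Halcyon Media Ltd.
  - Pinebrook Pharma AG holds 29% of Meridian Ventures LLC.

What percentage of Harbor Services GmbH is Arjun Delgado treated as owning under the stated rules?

Chain via Slate Realty LP → Ridgefield Partners LP (R1): 74% × 29% × 16% = 3.4336% of Harbor Services GmbH.
Chain via Pinebrook Pharma AG → Meridian Ventures LLC (R1): 20% × 29% × 49% = 2.842% of Harbor Services GmbH.
Chain via Halcyon Media Ltd → Clearview Energy Co. (R1): 36% × 25% × 22% = 1.98% of Harbor Services GmbH.
Aggregating (R2): 3.4336% + 2.842% + 1.98% = 8.2556%.

8.2556%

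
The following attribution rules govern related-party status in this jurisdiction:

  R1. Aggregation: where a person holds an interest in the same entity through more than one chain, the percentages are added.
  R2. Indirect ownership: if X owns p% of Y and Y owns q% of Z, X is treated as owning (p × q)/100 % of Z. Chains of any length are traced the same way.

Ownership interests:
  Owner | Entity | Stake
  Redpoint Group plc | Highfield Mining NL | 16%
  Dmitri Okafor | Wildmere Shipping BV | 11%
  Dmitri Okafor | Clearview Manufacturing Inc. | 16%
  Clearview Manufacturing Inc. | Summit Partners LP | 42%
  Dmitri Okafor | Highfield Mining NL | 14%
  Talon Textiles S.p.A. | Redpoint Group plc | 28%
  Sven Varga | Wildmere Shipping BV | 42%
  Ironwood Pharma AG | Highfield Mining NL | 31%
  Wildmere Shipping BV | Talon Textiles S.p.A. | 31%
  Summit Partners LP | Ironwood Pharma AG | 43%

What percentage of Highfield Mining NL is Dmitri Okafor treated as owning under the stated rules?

Chain via Clearview Manufacturing Inc. → Summit Partners LP → Ironwood Pharma AG (R2): 16% × 42% × 43% × 31% = 0.895776% of Highfield Mining NL.
Chain via Wildmere Shipping BV → Talon Textiles S.p.A. → Redpoint Group plc (R2): 11% × 31% × 28% × 16% = 0.152768% of Highfield Mining NL.
Direct interest in Highfield Mining NL: 14%.
Aggregating (R1): 0.895776% + 0.152768% + 14% = 15.048544%.

15.048544%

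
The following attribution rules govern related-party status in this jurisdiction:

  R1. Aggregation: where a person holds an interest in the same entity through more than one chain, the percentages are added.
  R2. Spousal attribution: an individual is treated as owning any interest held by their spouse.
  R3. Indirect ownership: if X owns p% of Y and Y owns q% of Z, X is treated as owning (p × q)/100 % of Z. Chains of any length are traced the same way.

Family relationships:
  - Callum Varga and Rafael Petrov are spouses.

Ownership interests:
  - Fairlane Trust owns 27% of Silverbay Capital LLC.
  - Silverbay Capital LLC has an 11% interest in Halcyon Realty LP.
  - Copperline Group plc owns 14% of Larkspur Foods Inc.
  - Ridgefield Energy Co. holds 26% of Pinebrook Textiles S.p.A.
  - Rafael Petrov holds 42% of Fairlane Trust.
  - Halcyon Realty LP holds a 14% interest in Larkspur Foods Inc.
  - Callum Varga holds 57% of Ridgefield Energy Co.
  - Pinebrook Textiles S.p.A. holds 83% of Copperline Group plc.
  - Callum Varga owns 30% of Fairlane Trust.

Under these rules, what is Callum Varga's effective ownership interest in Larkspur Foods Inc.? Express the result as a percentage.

2.02146%

By spousal attribution (R2), Callum Varga is treated as also owning Rafael Petrov's interest in Fairlane Trust, giving 30% + 42% = 72%.
Chain via Fairlane Trust → Silverbay Capital LLC → Halcyon Realty LP (R3): 72% × 27% × 11% × 14% = 0.299376% of Larkspur Foods Inc.
Chain via Ridgefield Energy Co. → Pinebrook Textiles S.p.A. → Copperline Group plc (R3): 57% × 26% × 83% × 14% = 1.722084% of Larkspur Foods Inc.
Aggregating (R1): 0.299376% + 1.722084% = 2.02146%.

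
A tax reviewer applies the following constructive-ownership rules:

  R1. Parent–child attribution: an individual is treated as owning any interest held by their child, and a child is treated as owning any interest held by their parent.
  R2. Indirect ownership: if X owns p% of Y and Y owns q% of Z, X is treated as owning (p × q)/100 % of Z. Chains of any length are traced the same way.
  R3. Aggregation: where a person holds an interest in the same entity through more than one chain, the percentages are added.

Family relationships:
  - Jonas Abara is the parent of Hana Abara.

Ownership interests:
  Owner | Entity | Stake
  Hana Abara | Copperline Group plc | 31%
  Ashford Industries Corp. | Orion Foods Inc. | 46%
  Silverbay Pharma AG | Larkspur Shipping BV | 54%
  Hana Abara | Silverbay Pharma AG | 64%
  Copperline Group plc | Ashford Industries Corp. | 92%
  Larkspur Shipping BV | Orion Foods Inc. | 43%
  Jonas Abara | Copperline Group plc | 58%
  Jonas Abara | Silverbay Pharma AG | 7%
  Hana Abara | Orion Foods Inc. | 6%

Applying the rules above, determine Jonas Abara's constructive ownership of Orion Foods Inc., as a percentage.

By parent–child attribution (R1), Jonas Abara is treated as also owning Hana Abara's interest in Silverbay Pharma AG, giving 7% + 64% = 71%.
By parent–child attribution (R1), Jonas Abara is treated as also owning Hana Abara's interest in Copperline Group plc, giving 58% + 31% = 89%.
By parent–child attribution (R1), Jonas Abara is treated as owning Hana Abara's 6% interest in Orion Foods Inc.
Chain via Silverbay Pharma AG → Larkspur Shipping BV (R2): 71% × 54% × 43% = 16.4862% of Orion Foods Inc.
Chain via Copperline Group plc → Ashford Industries Corp. (R2): 89% × 92% × 46% = 37.6648% of Orion Foods Inc.
Direct interest in Orion Foods Inc: 6%.
Aggregating (R3): 16.4862% + 37.6648% + 6% = 60.151%.

60.151%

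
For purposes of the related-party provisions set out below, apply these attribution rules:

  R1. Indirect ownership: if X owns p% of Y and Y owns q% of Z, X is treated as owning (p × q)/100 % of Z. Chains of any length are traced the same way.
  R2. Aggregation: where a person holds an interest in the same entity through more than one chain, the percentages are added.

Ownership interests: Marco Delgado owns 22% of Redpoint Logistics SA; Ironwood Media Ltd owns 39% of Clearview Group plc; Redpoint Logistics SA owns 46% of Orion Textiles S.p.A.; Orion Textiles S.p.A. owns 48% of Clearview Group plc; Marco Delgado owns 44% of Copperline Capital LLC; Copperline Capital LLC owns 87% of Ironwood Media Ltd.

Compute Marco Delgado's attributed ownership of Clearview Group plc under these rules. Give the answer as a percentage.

Chain via Redpoint Logistics SA → Orion Textiles S.p.A. (R1): 22% × 46% × 48% = 4.8576% of Clearview Group plc.
Chain via Copperline Capital LLC → Ironwood Media Ltd (R1): 44% × 87% × 39% = 14.9292% of Clearview Group plc.
Aggregating (R2): 4.8576% + 14.9292% = 19.7868%.

19.7868%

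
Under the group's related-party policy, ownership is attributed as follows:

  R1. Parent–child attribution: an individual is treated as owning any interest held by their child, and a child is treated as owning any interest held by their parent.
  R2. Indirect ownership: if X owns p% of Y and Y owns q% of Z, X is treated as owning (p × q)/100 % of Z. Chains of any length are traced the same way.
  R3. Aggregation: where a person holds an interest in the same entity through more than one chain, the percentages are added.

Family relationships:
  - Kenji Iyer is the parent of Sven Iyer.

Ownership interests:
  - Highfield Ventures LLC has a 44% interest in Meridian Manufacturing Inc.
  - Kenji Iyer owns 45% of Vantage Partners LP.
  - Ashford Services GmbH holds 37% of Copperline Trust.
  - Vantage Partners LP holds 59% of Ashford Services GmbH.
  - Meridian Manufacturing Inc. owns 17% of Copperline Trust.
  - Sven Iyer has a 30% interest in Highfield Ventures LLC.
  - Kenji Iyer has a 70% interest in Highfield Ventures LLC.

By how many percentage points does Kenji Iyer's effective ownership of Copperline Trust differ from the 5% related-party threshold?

By parent–child attribution (R1), Kenji Iyer is treated as also owning Sven Iyer's interest in Highfield Ventures LLC, giving 70% + 30% = 100%.
Chain via Vantage Partners LP → Ashford Services GmbH (R2): 45% × 59% × 37% = 9.8235% of Copperline Trust.
Chain via Highfield Ventures LLC → Meridian Manufacturing Inc. (R2): 100% × 44% × 17% = 7.48% of Copperline Trust.
Aggregating (R3): 9.8235% + 7.48% = 17.3035%.
17.3035% exceeds the 5% threshold by 12.3035 percentage points.

12.3035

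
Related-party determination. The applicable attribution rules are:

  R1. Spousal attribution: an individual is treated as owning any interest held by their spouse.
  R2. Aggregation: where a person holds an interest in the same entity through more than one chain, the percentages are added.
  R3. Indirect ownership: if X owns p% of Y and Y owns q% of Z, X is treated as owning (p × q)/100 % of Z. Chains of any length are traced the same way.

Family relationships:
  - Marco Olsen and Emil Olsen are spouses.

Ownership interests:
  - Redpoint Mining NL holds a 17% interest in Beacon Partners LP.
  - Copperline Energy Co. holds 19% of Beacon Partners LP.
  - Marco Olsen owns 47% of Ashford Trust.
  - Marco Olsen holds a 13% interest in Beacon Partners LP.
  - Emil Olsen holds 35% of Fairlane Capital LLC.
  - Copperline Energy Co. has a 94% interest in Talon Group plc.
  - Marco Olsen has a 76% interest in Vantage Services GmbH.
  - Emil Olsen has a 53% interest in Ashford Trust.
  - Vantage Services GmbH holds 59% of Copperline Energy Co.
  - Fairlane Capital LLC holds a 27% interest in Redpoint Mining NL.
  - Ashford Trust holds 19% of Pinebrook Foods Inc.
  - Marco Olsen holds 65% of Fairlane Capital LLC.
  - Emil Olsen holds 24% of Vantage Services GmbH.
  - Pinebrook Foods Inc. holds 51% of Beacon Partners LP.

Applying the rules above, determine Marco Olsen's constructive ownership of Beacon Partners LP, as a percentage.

38.49%

By spousal attribution (R1), Marco Olsen is treated as also owning Emil Olsen's interest in Ashford Trust, giving 47% + 53% = 100%.
By spousal attribution (R1), Marco Olsen is treated as also owning Emil Olsen's interest in Vantage Services GmbH, giving 76% + 24% = 100%.
By spousal attribution (R1), Marco Olsen is treated as also owning Emil Olsen's interest in Fairlane Capital LLC, giving 65% + 35% = 100%.
Chain via Ashford Trust → Pinebrook Foods Inc. (R3): 100% × 19% × 51% = 9.69% of Beacon Partners LP.
Chain via Vantage Services GmbH → Copperline Energy Co. (R3): 100% × 59% × 19% = 11.21% of Beacon Partners LP.
Chain via Fairlane Capital LLC → Redpoint Mining NL (R3): 100% × 27% × 17% = 4.59% of Beacon Partners LP.
Direct interest in Beacon Partners LP: 13%.
Aggregating (R2): 9.69% + 11.21% + 4.59% + 13% = 38.49%.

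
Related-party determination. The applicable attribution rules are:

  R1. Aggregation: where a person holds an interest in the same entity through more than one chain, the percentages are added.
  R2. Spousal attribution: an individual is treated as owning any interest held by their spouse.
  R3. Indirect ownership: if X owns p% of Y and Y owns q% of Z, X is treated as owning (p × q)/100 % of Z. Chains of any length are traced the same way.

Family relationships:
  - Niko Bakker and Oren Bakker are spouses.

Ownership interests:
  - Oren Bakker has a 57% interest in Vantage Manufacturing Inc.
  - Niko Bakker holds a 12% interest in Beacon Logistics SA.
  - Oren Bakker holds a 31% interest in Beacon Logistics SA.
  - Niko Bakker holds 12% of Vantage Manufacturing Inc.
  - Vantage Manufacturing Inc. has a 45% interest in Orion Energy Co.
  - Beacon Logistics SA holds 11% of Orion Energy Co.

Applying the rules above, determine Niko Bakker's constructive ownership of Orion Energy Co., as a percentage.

By spousal attribution (R2), Niko Bakker is treated as also owning Oren Bakker's interest in Vantage Manufacturing Inc, giving 12% + 57% = 69%.
By spousal attribution (R2), Niko Bakker is treated as also owning Oren Bakker's interest in Beacon Logistics SA, giving 12% + 31% = 43%.
Chain via Vantage Manufacturing Inc. (R3): 69% × 45% = 31.05% of Orion Energy Co.
Chain via Beacon Logistics SA (R3): 43% × 11% = 4.73% of Orion Energy Co.
Aggregating (R1): 31.05% + 4.73% = 35.78%.

35.78%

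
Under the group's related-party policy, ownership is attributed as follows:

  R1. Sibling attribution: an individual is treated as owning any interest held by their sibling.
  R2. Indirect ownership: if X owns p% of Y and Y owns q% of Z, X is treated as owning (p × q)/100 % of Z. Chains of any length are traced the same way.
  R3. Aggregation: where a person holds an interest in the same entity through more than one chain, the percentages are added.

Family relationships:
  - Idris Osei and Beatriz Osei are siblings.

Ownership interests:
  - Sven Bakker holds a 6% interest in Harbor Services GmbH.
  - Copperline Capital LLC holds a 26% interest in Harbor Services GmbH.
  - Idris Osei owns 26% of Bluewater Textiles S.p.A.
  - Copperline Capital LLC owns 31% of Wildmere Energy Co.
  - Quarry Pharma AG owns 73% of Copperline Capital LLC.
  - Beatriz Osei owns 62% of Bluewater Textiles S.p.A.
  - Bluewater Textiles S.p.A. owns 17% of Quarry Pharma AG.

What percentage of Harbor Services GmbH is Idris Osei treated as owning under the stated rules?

2.839408%

By sibling attribution (R1), Idris Osei is treated as also owning Beatriz Osei's interest in Bluewater Textiles S.p.A, giving 26% + 62% = 88%.
Chain via Bluewater Textiles S.p.A. → Quarry Pharma AG → Copperline Capital LLC (R2): 88% × 17% × 73% × 26% = 2.839408% of Harbor Services GmbH.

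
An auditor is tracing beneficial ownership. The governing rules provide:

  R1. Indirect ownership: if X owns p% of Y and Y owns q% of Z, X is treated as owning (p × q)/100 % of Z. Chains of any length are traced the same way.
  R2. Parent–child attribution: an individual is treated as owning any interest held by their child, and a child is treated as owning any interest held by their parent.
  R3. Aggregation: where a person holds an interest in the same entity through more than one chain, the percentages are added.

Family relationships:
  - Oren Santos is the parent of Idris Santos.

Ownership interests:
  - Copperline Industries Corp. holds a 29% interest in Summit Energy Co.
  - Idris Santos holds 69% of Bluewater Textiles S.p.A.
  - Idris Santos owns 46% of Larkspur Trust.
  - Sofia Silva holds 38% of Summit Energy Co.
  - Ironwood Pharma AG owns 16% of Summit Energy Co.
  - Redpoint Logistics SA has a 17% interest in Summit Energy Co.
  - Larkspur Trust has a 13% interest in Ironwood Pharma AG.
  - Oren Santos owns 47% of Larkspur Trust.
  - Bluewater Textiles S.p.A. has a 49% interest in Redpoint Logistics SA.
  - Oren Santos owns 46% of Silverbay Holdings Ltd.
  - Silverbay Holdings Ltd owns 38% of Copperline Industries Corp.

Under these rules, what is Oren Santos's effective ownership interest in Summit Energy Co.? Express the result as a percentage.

12.7513%

By parent–child attribution (R2), Oren Santos is treated as also owning Idris Santos's interest in Larkspur Trust, giving 47% + 46% = 93%.
By parent–child attribution (R2), Oren Santos is treated as owning Idris Santos's 69% interest in Bluewater Textiles S.p.A.
Chain via Silverbay Holdings Ltd → Copperline Industries Corp. (R1): 46% × 38% × 29% = 5.0692% of Summit Energy Co.
Chain via Larkspur Trust → Ironwood Pharma AG (R1): 93% × 13% × 16% = 1.9344% of Summit Energy Co.
Chain via Bluewater Textiles S.p.A. → Redpoint Logistics SA (R1): 69% × 49% × 17% = 5.7477% of Summit Energy Co.
Aggregating (R3): 5.0692% + 1.9344% + 5.7477% = 12.7513%.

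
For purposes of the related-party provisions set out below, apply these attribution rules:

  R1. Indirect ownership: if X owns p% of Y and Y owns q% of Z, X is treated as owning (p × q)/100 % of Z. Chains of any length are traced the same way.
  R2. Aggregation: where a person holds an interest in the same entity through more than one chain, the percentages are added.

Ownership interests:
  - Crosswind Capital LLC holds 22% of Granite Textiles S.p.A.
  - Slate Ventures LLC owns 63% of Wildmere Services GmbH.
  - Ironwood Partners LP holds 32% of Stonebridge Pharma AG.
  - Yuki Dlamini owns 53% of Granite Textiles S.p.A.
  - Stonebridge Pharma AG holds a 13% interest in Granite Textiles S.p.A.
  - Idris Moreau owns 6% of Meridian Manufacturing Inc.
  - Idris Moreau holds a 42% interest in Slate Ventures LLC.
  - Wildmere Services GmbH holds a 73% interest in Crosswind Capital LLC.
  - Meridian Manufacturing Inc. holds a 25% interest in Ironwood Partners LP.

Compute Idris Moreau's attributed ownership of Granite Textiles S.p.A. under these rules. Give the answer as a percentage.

Chain via Meridian Manufacturing Inc. → Ironwood Partners LP → Stonebridge Pharma AG (R1): 6% × 25% × 32% × 13% = 0.0624% of Granite Textiles S.p.A.
Chain via Slate Ventures LLC → Wildmere Services GmbH → Crosswind Capital LLC (R1): 42% × 63% × 73% × 22% = 4.249476% of Granite Textiles S.p.A.
Aggregating (R2): 0.0624% + 4.249476% = 4.311876%.

4.311876%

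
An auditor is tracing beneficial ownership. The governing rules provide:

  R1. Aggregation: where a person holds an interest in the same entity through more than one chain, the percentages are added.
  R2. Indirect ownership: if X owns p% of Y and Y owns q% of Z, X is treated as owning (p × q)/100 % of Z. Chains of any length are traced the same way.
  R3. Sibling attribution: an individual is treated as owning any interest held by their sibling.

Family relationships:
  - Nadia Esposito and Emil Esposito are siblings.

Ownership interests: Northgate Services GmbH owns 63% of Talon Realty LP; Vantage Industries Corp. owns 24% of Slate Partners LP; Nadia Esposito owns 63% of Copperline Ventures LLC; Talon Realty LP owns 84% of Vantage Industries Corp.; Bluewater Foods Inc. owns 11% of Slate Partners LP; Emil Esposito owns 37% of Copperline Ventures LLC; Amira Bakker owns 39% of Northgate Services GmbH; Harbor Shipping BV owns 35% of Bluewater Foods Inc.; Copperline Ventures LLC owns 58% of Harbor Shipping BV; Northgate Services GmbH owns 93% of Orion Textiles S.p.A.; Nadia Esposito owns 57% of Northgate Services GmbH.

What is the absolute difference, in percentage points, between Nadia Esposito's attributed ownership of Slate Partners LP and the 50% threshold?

40.527544

By sibling attribution (R3), Nadia Esposito is treated as also owning Emil Esposito's interest in Copperline Ventures LLC, giving 63% + 37% = 100%.
Chain via Copperline Ventures LLC → Harbor Shipping BV → Bluewater Foods Inc. (R2): 100% × 58% × 35% × 11% = 2.233% of Slate Partners LP.
Chain via Northgate Services GmbH → Talon Realty LP → Vantage Industries Corp. (R2): 57% × 63% × 84% × 24% = 7.239456% of Slate Partners LP.
Aggregating (R1): 2.233% + 7.239456% = 9.472456%.
9.472456% falls short of the 50% threshold by 40.527544 percentage points.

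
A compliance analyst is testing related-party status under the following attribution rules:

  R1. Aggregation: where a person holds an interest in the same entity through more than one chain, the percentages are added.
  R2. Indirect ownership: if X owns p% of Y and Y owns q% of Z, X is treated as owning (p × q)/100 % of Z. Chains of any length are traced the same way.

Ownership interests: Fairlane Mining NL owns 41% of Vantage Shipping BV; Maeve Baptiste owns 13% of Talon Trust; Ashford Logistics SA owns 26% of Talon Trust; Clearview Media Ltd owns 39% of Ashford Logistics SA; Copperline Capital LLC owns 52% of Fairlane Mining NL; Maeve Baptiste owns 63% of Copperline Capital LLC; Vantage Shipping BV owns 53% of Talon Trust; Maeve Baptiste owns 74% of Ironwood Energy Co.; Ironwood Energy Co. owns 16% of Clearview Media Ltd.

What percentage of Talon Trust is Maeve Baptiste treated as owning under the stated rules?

21.319324%

Chain via Ironwood Energy Co. → Clearview Media Ltd → Ashford Logistics SA (R2): 74% × 16% × 39% × 26% = 1.200576% of Talon Trust.
Chain via Copperline Capital LLC → Fairlane Mining NL → Vantage Shipping BV (R2): 63% × 52% × 41% × 53% = 7.118748% of Talon Trust.
Direct interest in Talon Trust: 13%.
Aggregating (R1): 1.200576% + 7.118748% + 13% = 21.319324%.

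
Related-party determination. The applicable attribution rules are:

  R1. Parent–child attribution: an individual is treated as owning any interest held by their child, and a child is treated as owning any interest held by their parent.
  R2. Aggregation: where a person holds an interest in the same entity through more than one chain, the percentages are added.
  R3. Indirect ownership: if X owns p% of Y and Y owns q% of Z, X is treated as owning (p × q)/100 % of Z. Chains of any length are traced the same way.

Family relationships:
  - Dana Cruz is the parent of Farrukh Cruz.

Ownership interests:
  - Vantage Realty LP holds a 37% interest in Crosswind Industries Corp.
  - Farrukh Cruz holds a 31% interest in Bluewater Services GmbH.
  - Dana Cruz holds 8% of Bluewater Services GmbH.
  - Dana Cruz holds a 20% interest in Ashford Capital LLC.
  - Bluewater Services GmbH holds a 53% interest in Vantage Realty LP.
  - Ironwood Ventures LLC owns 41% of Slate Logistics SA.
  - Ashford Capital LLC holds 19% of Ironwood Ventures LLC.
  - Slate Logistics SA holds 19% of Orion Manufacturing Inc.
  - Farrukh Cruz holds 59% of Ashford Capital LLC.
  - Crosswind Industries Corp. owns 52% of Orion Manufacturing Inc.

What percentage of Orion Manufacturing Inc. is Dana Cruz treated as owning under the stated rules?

5.146187%

By parent–child attribution (R1), Dana Cruz is treated as also owning Farrukh Cruz's interest in Bluewater Services GmbH, giving 8% + 31% = 39%.
By parent–child attribution (R1), Dana Cruz is treated as also owning Farrukh Cruz's interest in Ashford Capital LLC, giving 20% + 59% = 79%.
Chain via Bluewater Services GmbH → Vantage Realty LP → Crosswind Industries Corp. (R3): 39% × 53% × 37% × 52% = 3.976908% of Orion Manufacturing Inc.
Chain via Ashford Capital LLC → Ironwood Ventures LLC → Slate Logistics SA (R3): 79% × 19% × 41% × 19% = 1.169279% of Orion Manufacturing Inc.
Aggregating (R2): 3.976908% + 1.169279% = 5.146187%.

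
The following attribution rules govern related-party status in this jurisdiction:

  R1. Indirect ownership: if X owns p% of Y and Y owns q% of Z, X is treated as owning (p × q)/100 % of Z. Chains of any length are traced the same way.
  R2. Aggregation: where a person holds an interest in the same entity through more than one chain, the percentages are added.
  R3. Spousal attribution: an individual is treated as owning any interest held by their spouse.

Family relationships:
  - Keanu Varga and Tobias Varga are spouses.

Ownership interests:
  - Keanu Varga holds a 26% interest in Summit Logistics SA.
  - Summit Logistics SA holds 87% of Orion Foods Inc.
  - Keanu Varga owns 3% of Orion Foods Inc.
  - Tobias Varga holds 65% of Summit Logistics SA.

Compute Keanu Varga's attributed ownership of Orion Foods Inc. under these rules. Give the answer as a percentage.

By spousal attribution (R3), Keanu Varga is treated as also owning Tobias Varga's interest in Summit Logistics SA, giving 26% + 65% = 91%.
Chain via Summit Logistics SA (R1): 91% × 87% = 79.17% of Orion Foods Inc.
Direct interest in Orion Foods Inc: 3%.
Aggregating (R2): 79.17% + 3% = 82.17%.

82.17%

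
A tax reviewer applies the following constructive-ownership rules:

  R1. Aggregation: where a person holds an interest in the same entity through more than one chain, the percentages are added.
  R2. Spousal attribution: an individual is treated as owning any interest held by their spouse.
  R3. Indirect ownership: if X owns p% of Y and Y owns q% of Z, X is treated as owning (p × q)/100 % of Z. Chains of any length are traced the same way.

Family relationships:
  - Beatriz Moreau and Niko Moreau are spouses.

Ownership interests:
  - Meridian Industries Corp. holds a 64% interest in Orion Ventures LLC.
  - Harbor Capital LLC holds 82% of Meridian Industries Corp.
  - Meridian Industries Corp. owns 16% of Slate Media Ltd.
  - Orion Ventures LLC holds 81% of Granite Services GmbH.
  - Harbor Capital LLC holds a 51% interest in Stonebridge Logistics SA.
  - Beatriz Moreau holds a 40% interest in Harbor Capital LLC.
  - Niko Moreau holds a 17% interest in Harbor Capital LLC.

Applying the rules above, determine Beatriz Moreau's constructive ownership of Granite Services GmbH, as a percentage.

24.230016%

By spousal attribution (R2), Beatriz Moreau is treated as also owning Niko Moreau's interest in Harbor Capital LLC, giving 40% + 17% = 57%.
Chain via Harbor Capital LLC → Meridian Industries Corp. → Orion Ventures LLC (R3): 57% × 82% × 64% × 81% = 24.230016% of Granite Services GmbH.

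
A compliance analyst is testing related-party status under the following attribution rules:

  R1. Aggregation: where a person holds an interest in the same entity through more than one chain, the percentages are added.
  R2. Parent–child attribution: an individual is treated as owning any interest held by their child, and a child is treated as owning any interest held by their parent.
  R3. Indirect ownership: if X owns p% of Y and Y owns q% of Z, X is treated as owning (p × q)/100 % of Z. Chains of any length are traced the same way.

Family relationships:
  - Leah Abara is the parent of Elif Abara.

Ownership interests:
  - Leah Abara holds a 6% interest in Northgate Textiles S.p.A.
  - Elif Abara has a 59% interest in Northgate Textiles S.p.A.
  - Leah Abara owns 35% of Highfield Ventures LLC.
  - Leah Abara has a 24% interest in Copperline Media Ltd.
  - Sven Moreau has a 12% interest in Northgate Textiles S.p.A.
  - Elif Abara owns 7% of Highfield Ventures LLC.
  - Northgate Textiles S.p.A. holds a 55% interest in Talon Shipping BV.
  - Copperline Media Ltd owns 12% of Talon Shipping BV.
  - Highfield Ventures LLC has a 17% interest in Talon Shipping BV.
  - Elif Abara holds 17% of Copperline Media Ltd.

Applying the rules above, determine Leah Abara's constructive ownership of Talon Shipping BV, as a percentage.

47.81%

By parent–child attribution (R2), Leah Abara is treated as also owning Elif Abara's interest in Copperline Media Ltd, giving 24% + 17% = 41%.
By parent–child attribution (R2), Leah Abara is treated as also owning Elif Abara's interest in Northgate Textiles S.p.A, giving 6% + 59% = 65%.
By parent–child attribution (R2), Leah Abara is treated as also owning Elif Abara's interest in Highfield Ventures LLC, giving 35% + 7% = 42%.
Chain via Copperline Media Ltd (R3): 41% × 12% = 4.92% of Talon Shipping BV.
Chain via Northgate Textiles S.p.A. (R3): 65% × 55% = 35.75% of Talon Shipping BV.
Chain via Highfield Ventures LLC (R3): 42% × 17% = 7.14% of Talon Shipping BV.
Aggregating (R1): 4.92% + 35.75% + 7.14% = 47.81%.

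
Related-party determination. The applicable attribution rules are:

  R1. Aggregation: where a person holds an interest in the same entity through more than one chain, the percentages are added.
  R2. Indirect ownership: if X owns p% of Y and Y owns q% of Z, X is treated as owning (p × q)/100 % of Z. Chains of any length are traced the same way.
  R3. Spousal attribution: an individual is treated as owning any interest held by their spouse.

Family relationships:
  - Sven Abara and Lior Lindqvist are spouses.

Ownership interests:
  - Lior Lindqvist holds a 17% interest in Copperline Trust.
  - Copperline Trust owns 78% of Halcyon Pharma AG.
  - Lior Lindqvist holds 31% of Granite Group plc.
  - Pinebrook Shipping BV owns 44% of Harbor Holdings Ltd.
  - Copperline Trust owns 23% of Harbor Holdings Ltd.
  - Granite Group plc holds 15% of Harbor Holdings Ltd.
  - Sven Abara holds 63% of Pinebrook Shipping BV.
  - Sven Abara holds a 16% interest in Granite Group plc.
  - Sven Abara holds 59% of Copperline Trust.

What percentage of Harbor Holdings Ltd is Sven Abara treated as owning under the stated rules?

52.25%

By spousal attribution (R3), Sven Abara is treated as also owning Lior Lindqvist's interest in Granite Group plc, giving 16% + 31% = 47%.
By spousal attribution (R3), Sven Abara is treated as also owning Lior Lindqvist's interest in Copperline Trust, giving 59% + 17% = 76%.
Chain via Pinebrook Shipping BV (R2): 63% × 44% = 27.72% of Harbor Holdings Ltd.
Chain via Granite Group plc (R2): 47% × 15% = 7.05% of Harbor Holdings Ltd.
Chain via Copperline Trust (R2): 76% × 23% = 17.48% of Harbor Holdings Ltd.
Aggregating (R1): 27.72% + 7.05% + 17.48% = 52.25%.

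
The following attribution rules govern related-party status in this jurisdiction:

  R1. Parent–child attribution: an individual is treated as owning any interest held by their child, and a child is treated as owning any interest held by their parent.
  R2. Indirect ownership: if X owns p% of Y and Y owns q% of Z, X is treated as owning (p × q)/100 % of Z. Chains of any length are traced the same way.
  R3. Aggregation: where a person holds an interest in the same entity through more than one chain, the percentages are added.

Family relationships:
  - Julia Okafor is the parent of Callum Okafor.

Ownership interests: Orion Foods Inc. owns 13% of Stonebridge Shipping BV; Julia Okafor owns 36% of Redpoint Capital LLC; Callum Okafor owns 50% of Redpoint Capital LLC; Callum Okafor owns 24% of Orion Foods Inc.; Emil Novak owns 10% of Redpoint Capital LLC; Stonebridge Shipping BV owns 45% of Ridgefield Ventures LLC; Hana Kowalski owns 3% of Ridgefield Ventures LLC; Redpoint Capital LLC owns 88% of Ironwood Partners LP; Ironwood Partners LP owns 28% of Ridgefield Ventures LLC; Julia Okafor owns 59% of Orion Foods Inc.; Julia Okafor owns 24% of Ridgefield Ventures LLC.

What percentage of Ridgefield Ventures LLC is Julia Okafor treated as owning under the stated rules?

By parent–child attribution (R1), Julia Okafor is treated as also owning Callum Okafor's interest in Orion Foods Inc, giving 59% + 24% = 83%.
By parent–child attribution (R1), Julia Okafor is treated as also owning Callum Okafor's interest in Redpoint Capital LLC, giving 36% + 50% = 86%.
Chain via Orion Foods Inc. → Stonebridge Shipping BV (R2): 83% × 13% × 45% = 4.8555% of Ridgefield Ventures LLC.
Chain via Redpoint Capital LLC → Ironwood Partners LP (R2): 86% × 88% × 28% = 21.1904% of Ridgefield Ventures LLC.
Direct interest in Ridgefield Ventures LLC: 24%.
Aggregating (R3): 4.8555% + 21.1904% + 24% = 50.0459%.

50.0459%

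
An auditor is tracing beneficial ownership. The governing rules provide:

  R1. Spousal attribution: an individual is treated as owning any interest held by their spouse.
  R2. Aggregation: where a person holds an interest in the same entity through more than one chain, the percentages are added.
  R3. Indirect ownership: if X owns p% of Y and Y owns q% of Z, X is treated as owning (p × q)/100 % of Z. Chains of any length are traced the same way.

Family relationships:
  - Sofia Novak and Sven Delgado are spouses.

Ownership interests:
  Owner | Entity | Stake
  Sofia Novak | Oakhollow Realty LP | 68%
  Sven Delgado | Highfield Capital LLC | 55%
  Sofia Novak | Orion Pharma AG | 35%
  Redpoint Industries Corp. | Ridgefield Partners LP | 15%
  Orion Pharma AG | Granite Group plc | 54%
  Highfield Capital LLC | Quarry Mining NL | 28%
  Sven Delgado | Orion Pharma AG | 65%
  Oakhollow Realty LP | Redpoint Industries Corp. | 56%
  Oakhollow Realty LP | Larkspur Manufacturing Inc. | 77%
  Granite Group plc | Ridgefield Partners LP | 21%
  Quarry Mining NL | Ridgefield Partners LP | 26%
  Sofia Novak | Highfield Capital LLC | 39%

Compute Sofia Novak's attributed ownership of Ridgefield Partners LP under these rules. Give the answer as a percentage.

23.8952%

By spousal attribution (R1), Sofia Novak is treated as also owning Sven Delgado's interest in Highfield Capital LLC, giving 39% + 55% = 94%.
By spousal attribution (R1), Sofia Novak is treated as also owning Sven Delgado's interest in Orion Pharma AG, giving 35% + 65% = 100%.
Chain via Highfield Capital LLC → Quarry Mining NL (R3): 94% × 28% × 26% = 6.8432% of Ridgefield Partners LP.
Chain via Oakhollow Realty LP → Redpoint Industries Corp. (R3): 68% × 56% × 15% = 5.712% of Ridgefield Partners LP.
Chain via Orion Pharma AG → Granite Group plc (R3): 100% × 54% × 21% = 11.34% of Ridgefield Partners LP.
Aggregating (R2): 6.8432% + 5.712% + 11.34% = 23.8952%.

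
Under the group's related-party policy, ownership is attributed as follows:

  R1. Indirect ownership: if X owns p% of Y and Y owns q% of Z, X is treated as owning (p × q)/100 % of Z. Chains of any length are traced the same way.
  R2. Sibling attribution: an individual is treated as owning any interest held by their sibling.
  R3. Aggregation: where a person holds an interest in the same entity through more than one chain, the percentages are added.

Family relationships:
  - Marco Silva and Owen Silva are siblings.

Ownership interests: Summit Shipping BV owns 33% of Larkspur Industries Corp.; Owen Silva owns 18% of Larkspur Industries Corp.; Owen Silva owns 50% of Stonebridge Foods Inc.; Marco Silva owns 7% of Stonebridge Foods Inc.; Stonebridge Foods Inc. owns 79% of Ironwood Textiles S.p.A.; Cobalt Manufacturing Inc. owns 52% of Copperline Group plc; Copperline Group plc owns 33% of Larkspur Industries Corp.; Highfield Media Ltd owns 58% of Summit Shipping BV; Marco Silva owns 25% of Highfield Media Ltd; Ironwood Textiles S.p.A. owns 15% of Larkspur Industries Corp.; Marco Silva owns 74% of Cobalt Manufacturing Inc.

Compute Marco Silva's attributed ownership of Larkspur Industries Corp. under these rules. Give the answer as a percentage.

42.2379%

By sibling attribution (R2), Marco Silva is treated as also owning Owen Silva's interest in Stonebridge Foods Inc, giving 7% + 50% = 57%.
By sibling attribution (R2), Marco Silva is treated as owning Owen Silva's 18% interest in Larkspur Industries Corp.
Chain via Highfield Media Ltd → Summit Shipping BV (R1): 25% × 58% × 33% = 4.785% of Larkspur Industries Corp.
Chain via Cobalt Manufacturing Inc. → Copperline Group plc (R1): 74% × 52% × 33% = 12.6984% of Larkspur Industries Corp.
Chain via Stonebridge Foods Inc. → Ironwood Textiles S.p.A. (R1): 57% × 79% × 15% = 6.7545% of Larkspur Industries Corp.
Direct interest in Larkspur Industries Corp: 18%.
Aggregating (R3): 4.785% + 12.6984% + 6.7545% + 18% = 42.2379%.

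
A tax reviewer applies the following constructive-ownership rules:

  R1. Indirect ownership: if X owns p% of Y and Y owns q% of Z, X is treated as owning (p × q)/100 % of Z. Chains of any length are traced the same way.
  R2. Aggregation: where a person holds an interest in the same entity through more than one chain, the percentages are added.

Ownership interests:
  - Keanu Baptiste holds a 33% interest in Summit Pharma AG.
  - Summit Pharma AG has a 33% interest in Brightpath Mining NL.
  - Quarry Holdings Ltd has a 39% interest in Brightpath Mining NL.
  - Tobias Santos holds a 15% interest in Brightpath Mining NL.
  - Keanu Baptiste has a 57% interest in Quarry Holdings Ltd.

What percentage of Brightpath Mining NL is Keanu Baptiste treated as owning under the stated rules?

Chain via Summit Pharma AG (R1): 33% × 33% = 10.89% of Brightpath Mining NL.
Chain via Quarry Holdings Ltd (R1): 57% × 39% = 22.23% of Brightpath Mining NL.
Aggregating (R2): 10.89% + 22.23% = 33.12%.

33.12%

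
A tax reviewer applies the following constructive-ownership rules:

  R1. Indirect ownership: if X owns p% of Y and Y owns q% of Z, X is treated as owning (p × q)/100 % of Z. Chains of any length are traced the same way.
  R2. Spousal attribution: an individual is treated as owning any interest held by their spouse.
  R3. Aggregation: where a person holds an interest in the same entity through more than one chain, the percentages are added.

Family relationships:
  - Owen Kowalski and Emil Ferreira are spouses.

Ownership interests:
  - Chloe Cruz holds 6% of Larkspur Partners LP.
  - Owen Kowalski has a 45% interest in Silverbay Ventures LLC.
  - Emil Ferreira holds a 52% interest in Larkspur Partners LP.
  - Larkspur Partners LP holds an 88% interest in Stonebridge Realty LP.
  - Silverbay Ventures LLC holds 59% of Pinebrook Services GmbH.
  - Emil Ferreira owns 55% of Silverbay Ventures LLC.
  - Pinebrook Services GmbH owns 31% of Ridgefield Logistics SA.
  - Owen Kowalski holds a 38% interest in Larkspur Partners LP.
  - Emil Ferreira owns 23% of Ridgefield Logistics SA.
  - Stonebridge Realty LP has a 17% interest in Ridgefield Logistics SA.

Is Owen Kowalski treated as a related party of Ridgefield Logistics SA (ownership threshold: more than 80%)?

No

By spousal attribution (R2), Owen Kowalski is treated as also owning Emil Ferreira's interest in Larkspur Partners LP, giving 38% + 52% = 90%.
By spousal attribution (R2), Owen Kowalski is treated as also owning Emil Ferreira's interest in Silverbay Ventures LLC, giving 45% + 55% = 100%.
By spousal attribution (R2), Owen Kowalski is treated as owning Emil Ferreira's 23% interest in Ridgefield Logistics SA.
Chain via Larkspur Partners LP → Stonebridge Realty LP (R1): 90% × 88% × 17% = 13.464% of Ridgefield Logistics SA.
Chain via Silverbay Ventures LLC → Pinebrook Services GmbH (R1): 100% × 59% × 31% = 18.29% of Ridgefield Logistics SA.
Direct interest in Ridgefield Logistics SA: 23%.
Aggregating (R3): 13.464% + 18.29% + 23% = 54.754%.
54.754% does not exceed the 80% threshold, so Owen is not a related party to Ridgefield Logistics SA.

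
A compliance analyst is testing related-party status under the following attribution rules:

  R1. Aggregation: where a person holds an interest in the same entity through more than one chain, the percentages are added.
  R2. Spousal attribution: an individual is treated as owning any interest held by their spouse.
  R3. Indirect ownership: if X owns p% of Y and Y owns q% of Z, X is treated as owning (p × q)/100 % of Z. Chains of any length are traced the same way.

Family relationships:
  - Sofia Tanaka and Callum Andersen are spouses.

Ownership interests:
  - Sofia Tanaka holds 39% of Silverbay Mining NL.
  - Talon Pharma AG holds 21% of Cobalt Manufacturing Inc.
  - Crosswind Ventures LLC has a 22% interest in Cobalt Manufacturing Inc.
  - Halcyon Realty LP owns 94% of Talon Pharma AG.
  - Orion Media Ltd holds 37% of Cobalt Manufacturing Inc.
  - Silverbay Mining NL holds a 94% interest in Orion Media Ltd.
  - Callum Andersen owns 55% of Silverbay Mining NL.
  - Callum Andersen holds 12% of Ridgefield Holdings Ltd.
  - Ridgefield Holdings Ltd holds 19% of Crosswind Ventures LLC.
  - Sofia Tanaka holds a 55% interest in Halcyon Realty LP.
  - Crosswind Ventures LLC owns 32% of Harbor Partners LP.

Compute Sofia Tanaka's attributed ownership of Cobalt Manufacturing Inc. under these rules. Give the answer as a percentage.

By spousal attribution (R2), Sofia Tanaka is treated as also owning Callum Andersen's interest in Silverbay Mining NL, giving 39% + 55% = 94%.
By spousal attribution (R2), Sofia Tanaka is treated as owning Callum Andersen's 12% interest in Ridgefield Holdings Ltd.
Chain via Silverbay Mining NL → Orion Media Ltd (R3): 94% × 94% × 37% = 32.6932% of Cobalt Manufacturing Inc.
Chain via Halcyon Realty LP → Talon Pharma AG (R3): 55% × 94% × 21% = 10.857% of Cobalt Manufacturing Inc.
Chain via Ridgefield Holdings Ltd → Crosswind Ventures LLC (R3): 12% × 19% × 22% = 0.5016% of Cobalt Manufacturing Inc.
Aggregating (R1): 32.6932% + 10.857% + 0.5016% = 44.0518%.

44.0518%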